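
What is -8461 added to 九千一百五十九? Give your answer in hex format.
Convert 九千一百五十九 (Chinese numeral) → 9×1000 + 1×100 + 5×10 + 9 = 9159 (decimal)
Compute -8461 + 9159 = 698
Convert 698 (decimal) → 698 = 2×256 + 11×16 + 10 → 0x2BA (hexadecimal)
0x2BA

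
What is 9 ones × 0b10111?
Convert 9 ones (place-value notation) → 9 (decimal)
Convert 0b10111 (binary) → 16 + 4 + 2 + 1 = 23 (decimal)
Compute 9 × 23 = 207
207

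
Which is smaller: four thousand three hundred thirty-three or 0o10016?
Convert four thousand three hundred thirty-three (English words) → 4×1000 + 3×100 + 33 = 4333 (decimal)
Convert 0o10016 (octal) → 1×4096 + 1×8 + 6 = 4110 (decimal)
Compare 4333 vs 4110: smaller = 4110
4110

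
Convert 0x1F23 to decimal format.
Convert 0x1F23 (hexadecimal) → 1×4096 + 15×256 + 2×16 + 3 = 7971 (decimal)
7971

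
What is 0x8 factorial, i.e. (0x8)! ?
Convert 0x8 (hexadecimal) → 8 (decimal)
Compute 8! = 40320
40320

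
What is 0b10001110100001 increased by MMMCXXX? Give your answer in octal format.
Convert 0b10001110100001 (binary) → 8192 + 512 + 256 + 128 + 32 + 1 = 9121 (decimal)
Convert MMMCXXX (Roman numeral) → 1000 + 1000 + 1000 + 100 + 10 + 10 + 10 = 3130 (decimal)
Compute 9121 + 3130 = 12251
Convert 12251 (decimal) → 12251 = 2×4096 + 7×512 + 7×64 + 3×8 + 3 → 0o27733 (octal)
0o27733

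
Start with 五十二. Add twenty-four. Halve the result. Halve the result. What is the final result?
Convert 五十二 (Chinese numeral) → 5×10 + 2 = 52 (decimal)
Start: 52
Convert twenty-four (English words) → 24 (decimal)
52 + 24 = 76
76 ÷ 2 = 38
38 ÷ 2 = 19
19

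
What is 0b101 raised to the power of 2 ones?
Convert 0b101 (binary) → 4 + 1 = 5 (decimal)
Convert 2 ones (place-value notation) → 2 (decimal)
Compute 5 ^ 2 = 25
25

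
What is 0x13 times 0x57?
Convert 0x13 (hexadecimal) → 1×16 + 3 = 19 (decimal)
Convert 0x57 (hexadecimal) → 5×16 + 7 = 87 (decimal)
Compute 19 × 87 = 1653
1653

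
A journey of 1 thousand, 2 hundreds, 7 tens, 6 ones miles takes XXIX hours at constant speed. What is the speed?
Convert 1 thousand, 2 hundreds, 7 tens, 6 ones (place-value notation) → 1×1000 + 2×100 + 7×10 + 6 = 1276 (decimal)
Convert XXIX (Roman numeral) → 10 + 10 + 9 = 29 (decimal)
Compute 1276 ÷ 29 = 44
44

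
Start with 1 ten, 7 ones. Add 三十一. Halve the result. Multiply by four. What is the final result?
Convert 1 ten, 7 ones (place-value notation) → 1×10 + 7 = 17 (decimal)
Start: 17
Convert 三十一 (Chinese numeral) → 3×10 + 1 = 31 (decimal)
17 + 31 = 48
48 ÷ 2 = 24
Convert four (English words) → 4 (decimal)
24 × 4 = 96
96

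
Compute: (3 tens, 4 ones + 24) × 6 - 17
Convert 3 tens, 4 ones (place-value notation) → 3×10 + 4 = 34 (decimal)
Expression in decimal: (34 + 24) × 6 - 17
Parentheses first: 34 + 24 = 58
Multiply: 58 × 6 = 348
Subtract: 348 - 17 = 331
331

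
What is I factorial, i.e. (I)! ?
Convert I (Roman numeral) → 1 (decimal)
Compute 1! = 1
1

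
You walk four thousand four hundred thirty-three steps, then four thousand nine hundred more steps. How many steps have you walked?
Convert four thousand four hundred thirty-three (English words) → 4×1000 + 4×100 + 33 = 4433 (decimal)
Convert four thousand nine hundred (English words) → 4×1000 + 9×100 = 4900 (decimal)
Compute 4433 + 4900 = 9333
9333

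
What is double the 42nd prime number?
The 42nd prime number = 181
Compute 181 × 2 = 362
362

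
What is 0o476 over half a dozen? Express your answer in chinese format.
Convert 0o476 (octal) → 4×64 + 7×8 + 6 = 318 (decimal)
Convert half a dozen (colloquial) → 6 (decimal)
Compute 318 ÷ 6 = 53
Convert 53 (decimal) → 53 = 5×10 + 3 → 五十三 (Chinese numeral)
五十三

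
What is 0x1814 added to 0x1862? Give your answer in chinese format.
Convert 0x1814 (hexadecimal) → 1×4096 + 8×256 + 1×16 + 4 = 6164 (decimal)
Convert 0x1862 (hexadecimal) → 1×4096 + 8×256 + 6×16 + 2 = 6242 (decimal)
Compute 6164 + 6242 = 12406
Convert 12406 (decimal) → 12406 = 1×10000 + 2×1000 + 4×100 + 6 → 一万二千四百零六 (Chinese numeral)
一万二千四百零六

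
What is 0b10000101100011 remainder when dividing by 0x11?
Convert 0b10000101100011 (binary) → 8192 + 256 + 64 + 32 + 2 + 1 = 8547 (decimal)
Convert 0x11 (hexadecimal) → 1×16 + 1 = 17 (decimal)
Compute 8547 mod 17 = 13
13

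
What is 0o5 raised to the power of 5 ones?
Convert 0o5 (octal) → 5 (decimal)
Convert 5 ones (place-value notation) → 5 (decimal)
Compute 5 ^ 5 = 3125
3125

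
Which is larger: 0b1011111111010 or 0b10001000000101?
Convert 0b1011111111010 (binary) → 4096 + 1024 + 512 + 256 + 128 + 64 + 32 + 16 + 8 + 2 = 6138 (decimal)
Convert 0b10001000000101 (binary) → 8192 + 512 + 4 + 1 = 8709 (decimal)
Compare 6138 vs 8709: larger = 8709
8709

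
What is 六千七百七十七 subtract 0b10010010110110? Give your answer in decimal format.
Convert 六千七百七十七 (Chinese numeral) → 6×1000 + 7×100 + 7×10 + 7 = 6777 (decimal)
Convert 0b10010010110110 (binary) → 8192 + 1024 + 128 + 32 + 16 + 4 + 2 = 9398 (decimal)
Compute 6777 - 9398 = -2621
-2621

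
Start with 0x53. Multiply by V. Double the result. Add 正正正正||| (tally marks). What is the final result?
Convert 0x53 (hexadecimal) → 5×16 + 3 = 83 (decimal)
Start: 83
Convert V (Roman numeral) → 5 (decimal)
83 × 5 = 415
415 × 2 = 830
Convert 正正正正||| (tally marks) → 5 + 5 + 5 + 5 + 3 = 23 (decimal)
830 + 23 = 853
853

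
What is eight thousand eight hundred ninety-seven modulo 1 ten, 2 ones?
Convert eight thousand eight hundred ninety-seven (English words) → 8×1000 + 8×100 + 97 = 8897 (decimal)
Convert 1 ten, 2 ones (place-value notation) → 1×10 + 2 = 12 (decimal)
Compute 8897 mod 12 = 5
5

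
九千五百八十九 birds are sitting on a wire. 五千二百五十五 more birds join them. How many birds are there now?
Convert 九千五百八十九 (Chinese numeral) → 9×1000 + 5×100 + 8×10 + 9 = 9589 (decimal)
Convert 五千二百五十五 (Chinese numeral) → 5×1000 + 2×100 + 5×10 + 5 = 5255 (decimal)
Compute 9589 + 5255 = 14844
14844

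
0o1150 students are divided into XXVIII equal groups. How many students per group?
Convert 0o1150 (octal) → 1×512 + 1×64 + 5×8 = 616 (decimal)
Convert XXVIII (Roman numeral) → 10 + 10 + 5 + 1 + 1 + 1 = 28 (decimal)
Compute 616 ÷ 28 = 22
22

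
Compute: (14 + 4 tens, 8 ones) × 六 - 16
Convert 4 tens, 8 ones (place-value notation) → 4×10 + 8 = 48 (decimal)
Convert 六 (Chinese numeral) → 6 (decimal)
Expression in decimal: (14 + 48) × 6 - 16
Parentheses first: 14 + 48 = 62
Multiply: 62 × 6 = 372
Subtract: 372 - 16 = 356
356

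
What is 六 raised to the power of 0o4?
Convert 六 (Chinese numeral) → 6 (decimal)
Convert 0o4 (octal) → 4 (decimal)
Compute 6 ^ 4 = 1296
1296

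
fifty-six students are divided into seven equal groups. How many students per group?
Convert fifty-six (English words) → 56 (decimal)
Convert seven (English words) → 7 (decimal)
Compute 56 ÷ 7 = 8
8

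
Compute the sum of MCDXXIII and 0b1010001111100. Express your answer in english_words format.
Convert MCDXXIII (Roman numeral) → 1000 + 400 + 10 + 10 + 1 + 1 + 1 = 1423 (decimal)
Convert 0b1010001111100 (binary) → 4096 + 1024 + 64 + 32 + 16 + 8 + 4 = 5244 (decimal)
Compute 1423 + 5244 = 6667
Convert 6667 (decimal) → 6667 = 6×1000 + 6×100 + 67 → six thousand six hundred sixty-seven (English words)
six thousand six hundred sixty-seven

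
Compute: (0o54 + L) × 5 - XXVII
Convert 0o54 (octal) → 5×8 + 4 = 44 (decimal)
Convert L (Roman numeral) → 50 (decimal)
Convert XXVII (Roman numeral) → 10 + 10 + 5 + 1 + 1 = 27 (decimal)
Expression in decimal: (44 + 50) × 5 - 27
Parentheses first: 44 + 50 = 94
Multiply: 94 × 5 = 470
Subtract: 470 - 27 = 443
443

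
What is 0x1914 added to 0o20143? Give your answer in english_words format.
Convert 0x1914 (hexadecimal) → 1×4096 + 9×256 + 1×16 + 4 = 6420 (decimal)
Convert 0o20143 (octal) → 2×4096 + 1×64 + 4×8 + 3 = 8291 (decimal)
Compute 6420 + 8291 = 14711
Convert 14711 (decimal) → 14711 = 14×1000 + 7×100 + 11 → fourteen thousand seven hundred eleven (English words)
fourteen thousand seven hundred eleven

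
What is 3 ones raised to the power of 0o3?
Convert 3 ones (place-value notation) → 3 (decimal)
Convert 0o3 (octal) → 3 (decimal)
Compute 3 ^ 3 = 27
27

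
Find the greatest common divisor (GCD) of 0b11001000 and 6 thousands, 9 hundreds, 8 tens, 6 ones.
Convert 0b11001000 (binary) → 128 + 64 + 8 = 200 (decimal)
Convert 6 thousands, 9 hundreds, 8 tens, 6 ones (place-value notation) → 6×1000 + 9×100 + 8×10 + 6 = 6986 (decimal)
Compute gcd(200, 6986) = 2
2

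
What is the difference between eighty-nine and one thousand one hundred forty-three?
Convert eighty-nine (English words) → 89 (decimal)
Convert one thousand one hundred forty-three (English words) → 1×1000 + 1×100 + 43 = 1143 (decimal)
Difference: |89 - 1143| = 1054
1054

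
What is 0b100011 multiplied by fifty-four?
Convert 0b100011 (binary) → 32 + 2 + 1 = 35 (decimal)
Convert fifty-four (English words) → 54 (decimal)
Compute 35 × 54 = 1890
1890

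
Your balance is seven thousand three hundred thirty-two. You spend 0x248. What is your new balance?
Convert seven thousand three hundred thirty-two (English words) → 7×1000 + 3×100 + 32 = 7332 (decimal)
Convert 0x248 (hexadecimal) → 2×256 + 4×16 + 8 = 584 (decimal)
Compute 7332 - 584 = 6748
6748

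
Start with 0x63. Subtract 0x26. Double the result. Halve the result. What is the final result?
Convert 0x63 (hexadecimal) → 6×16 + 3 = 99 (decimal)
Start: 99
Convert 0x26 (hexadecimal) → 2×16 + 6 = 38 (decimal)
99 - 38 = 61
61 × 2 = 122
122 ÷ 2 = 61
61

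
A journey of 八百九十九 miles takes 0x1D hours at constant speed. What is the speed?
Convert 八百九十九 (Chinese numeral) → 8×100 + 9×10 + 9 = 899 (decimal)
Convert 0x1D (hexadecimal) → 1×16 + 13 = 29 (decimal)
Compute 899 ÷ 29 = 31
31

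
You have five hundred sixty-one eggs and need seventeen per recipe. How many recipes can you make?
Convert five hundred sixty-one (English words) → 5×100 + 61 = 561 (decimal)
Convert seventeen (English words) → 17 (decimal)
Compute 561 ÷ 17 = 33
33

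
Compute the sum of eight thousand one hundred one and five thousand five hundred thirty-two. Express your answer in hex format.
Convert eight thousand one hundred one (English words) → 8×1000 + 1×100 + 1 = 8101 (decimal)
Convert five thousand five hundred thirty-two (English words) → 5×1000 + 5×100 + 32 = 5532 (decimal)
Compute 8101 + 5532 = 13633
Convert 13633 (decimal) → 13633 = 3×4096 + 5×256 + 4×16 + 1 → 0x3541 (hexadecimal)
0x3541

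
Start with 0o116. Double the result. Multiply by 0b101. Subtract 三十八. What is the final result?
Convert 0o116 (octal) → 1×64 + 1×8 + 6 = 78 (decimal)
Start: 78
78 × 2 = 156
Convert 0b101 (binary) → 4 + 1 = 5 (decimal)
156 × 5 = 780
Convert 三十八 (Chinese numeral) → 3×10 + 8 = 38 (decimal)
780 - 38 = 742
742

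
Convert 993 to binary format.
Convert 993 (decimal) → 993 = 512 + 256 + 128 + 64 + 32 + 1 → 0b1111100001 (binary)
0b1111100001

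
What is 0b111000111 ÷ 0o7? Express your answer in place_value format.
Convert 0b111000111 (binary) → 256 + 128 + 64 + 4 + 2 + 1 = 455 (decimal)
Convert 0o7 (octal) → 7 (decimal)
Compute 455 ÷ 7 = 65
Convert 65 (decimal) → 65 = 6×10 + 5 → 6 tens, 5 ones (place-value notation)
6 tens, 5 ones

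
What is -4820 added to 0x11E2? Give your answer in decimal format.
Convert 0x11E2 (hexadecimal) → 1×4096 + 1×256 + 14×16 + 2 = 4578 (decimal)
Compute -4820 + 4578 = -242
-242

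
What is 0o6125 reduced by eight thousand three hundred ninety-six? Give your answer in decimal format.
Convert 0o6125 (octal) → 6×512 + 1×64 + 2×8 + 5 = 3157 (decimal)
Convert eight thousand three hundred ninety-six (English words) → 8×1000 + 3×100 + 96 = 8396 (decimal)
Compute 3157 - 8396 = -5239
-5239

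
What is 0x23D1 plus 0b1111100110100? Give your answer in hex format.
Convert 0x23D1 (hexadecimal) → 2×4096 + 3×256 + 13×16 + 1 = 9169 (decimal)
Convert 0b1111100110100 (binary) → 4096 + 2048 + 1024 + 512 + 256 + 32 + 16 + 4 = 7988 (decimal)
Compute 9169 + 7988 = 17157
Convert 17157 (decimal) → 17157 = 4×4096 + 3×256 + 5 → 0x4305 (hexadecimal)
0x4305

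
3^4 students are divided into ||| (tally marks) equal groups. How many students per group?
Convert 3^4 (power) → 81 (decimal)
Convert ||| (tally marks) → 3 (decimal)
Compute 81 ÷ 3 = 27
27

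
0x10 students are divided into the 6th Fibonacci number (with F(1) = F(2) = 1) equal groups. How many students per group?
Convert 0x10 (hexadecimal) → 1×16 = 16 (decimal)
Convert the 6th Fibonacci number (with F(1) = F(2) = 1) (Fibonacci index) → 1, 1, 2, 3, 5, 8 → 8 (decimal)
Compute 16 ÷ 8 = 2
2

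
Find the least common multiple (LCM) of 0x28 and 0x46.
Convert 0x28 (hexadecimal) → 2×16 + 8 = 40 (decimal)
Convert 0x46 (hexadecimal) → 4×16 + 6 = 70 (decimal)
Compute lcm(40, 70) = 280
280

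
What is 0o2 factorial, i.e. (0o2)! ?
Convert 0o2 (octal) → 2 (decimal)
Compute 2! = 2
2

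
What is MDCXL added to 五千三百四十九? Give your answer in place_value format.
Convert MDCXL (Roman numeral) → 1000 + 500 + 100 + 40 = 1640 (decimal)
Convert 五千三百四十九 (Chinese numeral) → 5×1000 + 3×100 + 4×10 + 9 = 5349 (decimal)
Compute 1640 + 5349 = 6989
Convert 6989 (decimal) → 6989 = 6×1000 + 9×100 + 8×10 + 9 → 6 thousands, 9 hundreds, 8 tens, 9 ones (place-value notation)
6 thousands, 9 hundreds, 8 tens, 9 ones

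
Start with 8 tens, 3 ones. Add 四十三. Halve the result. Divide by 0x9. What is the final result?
Convert 8 tens, 3 ones (place-value notation) → 8×10 + 3 = 83 (decimal)
Start: 83
Convert 四十三 (Chinese numeral) → 4×10 + 3 = 43 (decimal)
83 + 43 = 126
126 ÷ 2 = 63
Convert 0x9 (hexadecimal) → 9 (decimal)
63 ÷ 9 = 7
7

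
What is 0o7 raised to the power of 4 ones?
Convert 0o7 (octal) → 7 (decimal)
Convert 4 ones (place-value notation) → 4 (decimal)
Compute 7 ^ 4 = 2401
2401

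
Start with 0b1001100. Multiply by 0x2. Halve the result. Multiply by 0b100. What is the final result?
Convert 0b1001100 (binary) → 64 + 8 + 4 = 76 (decimal)
Start: 76
Convert 0x2 (hexadecimal) → 2 (decimal)
76 × 2 = 152
152 ÷ 2 = 76
Convert 0b100 (binary) → 4 (decimal)
76 × 4 = 304
304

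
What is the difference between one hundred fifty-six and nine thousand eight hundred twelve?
Convert one hundred fifty-six (English words) → 1×100 + 56 = 156 (decimal)
Convert nine thousand eight hundred twelve (English words) → 9×1000 + 8×100 + 12 = 9812 (decimal)
Difference: |156 - 9812| = 9656
9656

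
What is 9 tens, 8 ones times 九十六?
Convert 9 tens, 8 ones (place-value notation) → 9×10 + 8 = 98 (decimal)
Convert 九十六 (Chinese numeral) → 9×10 + 6 = 96 (decimal)
Compute 98 × 96 = 9408
9408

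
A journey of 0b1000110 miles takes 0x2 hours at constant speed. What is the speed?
Convert 0b1000110 (binary) → 64 + 4 + 2 = 70 (decimal)
Convert 0x2 (hexadecimal) → 2 (decimal)
Compute 70 ÷ 2 = 35
35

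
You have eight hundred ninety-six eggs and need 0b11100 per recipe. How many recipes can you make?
Convert eight hundred ninety-six (English words) → 8×100 + 96 = 896 (decimal)
Convert 0b11100 (binary) → 16 + 8 + 4 = 28 (decimal)
Compute 896 ÷ 28 = 32
32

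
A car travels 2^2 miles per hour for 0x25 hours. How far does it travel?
Convert 2^2 (power) → 4 (decimal)
Convert 0x25 (hexadecimal) → 2×16 + 5 = 37 (decimal)
Compute 4 × 37 = 148
148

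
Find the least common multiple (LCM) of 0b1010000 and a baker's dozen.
Convert 0b1010000 (binary) → 64 + 16 = 80 (decimal)
Convert a baker's dozen (colloquial) → 13 (decimal)
Compute lcm(80, 13) = 1040
1040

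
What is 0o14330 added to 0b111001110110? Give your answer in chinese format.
Convert 0o14330 (octal) → 1×4096 + 4×512 + 3×64 + 3×8 = 6360 (decimal)
Convert 0b111001110110 (binary) → 2048 + 1024 + 512 + 64 + 32 + 16 + 4 + 2 = 3702 (decimal)
Compute 6360 + 3702 = 10062
Convert 10062 (decimal) → 10062 = 1×10000 + 6×10 + 2 → 一万零六十二 (Chinese numeral)
一万零六十二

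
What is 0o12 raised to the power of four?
Convert 0o12 (octal) → 1×8 + 2 = 10 (decimal)
Convert four (English words) → 4 (decimal)
Compute 10 ^ 4 = 10000
10000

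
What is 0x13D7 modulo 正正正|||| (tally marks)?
Convert 0x13D7 (hexadecimal) → 1×4096 + 3×256 + 13×16 + 7 = 5079 (decimal)
Convert 正正正|||| (tally marks) → 5 + 5 + 5 + 4 = 19 (decimal)
Compute 5079 mod 19 = 6
6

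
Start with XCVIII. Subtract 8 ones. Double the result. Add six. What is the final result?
Convert XCVIII (Roman numeral) → 90 + 5 + 1 + 1 + 1 = 98 (decimal)
Start: 98
Convert 8 ones (place-value notation) → 8 (decimal)
98 - 8 = 90
90 × 2 = 180
Convert six (English words) → 6 (decimal)
180 + 6 = 186
186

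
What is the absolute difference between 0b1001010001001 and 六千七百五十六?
Convert 0b1001010001001 (binary) → 4096 + 512 + 128 + 8 + 1 = 4745 (decimal)
Convert 六千七百五十六 (Chinese numeral) → 6×1000 + 7×100 + 5×10 + 6 = 6756 (decimal)
Compute |4745 - 6756| = 2011
2011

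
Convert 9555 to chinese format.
Convert 9555 (decimal) → 9555 = 9×1000 + 5×100 + 5×10 + 5 → 九千五百五十五 (Chinese numeral)
九千五百五十五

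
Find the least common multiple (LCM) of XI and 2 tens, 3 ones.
Convert XI (Roman numeral) → 10 + 1 = 11 (decimal)
Convert 2 tens, 3 ones (place-value notation) → 2×10 + 3 = 23 (decimal)
Compute lcm(11, 23) = 253
253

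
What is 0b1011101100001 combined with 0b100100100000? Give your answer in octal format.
Convert 0b1011101100001 (binary) → 4096 + 1024 + 512 + 256 + 64 + 32 + 1 = 5985 (decimal)
Convert 0b100100100000 (binary) → 2048 + 256 + 32 = 2336 (decimal)
Compute 5985 + 2336 = 8321
Convert 8321 (decimal) → 8321 = 2×4096 + 2×64 + 1 → 0o20201 (octal)
0o20201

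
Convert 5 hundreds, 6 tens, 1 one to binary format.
Convert 5 hundreds, 6 tens, 1 one (place-value notation) → 5×100 + 6×10 + 1 = 561 (decimal)
Convert 561 (decimal) → 561 = 512 + 32 + 16 + 1 → 0b1000110001 (binary)
0b1000110001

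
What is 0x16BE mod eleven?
Convert 0x16BE (hexadecimal) → 1×4096 + 6×256 + 11×16 + 14 = 5822 (decimal)
Convert eleven (English words) → 11 (decimal)
Compute 5822 mod 11 = 3
3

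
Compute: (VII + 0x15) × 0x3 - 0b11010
Convert VII (Roman numeral) → 5 + 1 + 1 = 7 (decimal)
Convert 0x15 (hexadecimal) → 1×16 + 5 = 21 (decimal)
Convert 0x3 (hexadecimal) → 3 (decimal)
Convert 0b11010 (binary) → 16 + 8 + 2 = 26 (decimal)
Expression in decimal: (7 + 21) × 3 - 26
Parentheses first: 7 + 21 = 28
Multiply: 28 × 3 = 84
Subtract: 84 - 26 = 58
58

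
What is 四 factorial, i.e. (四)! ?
Convert 四 (Chinese numeral) → 4 (decimal)
Compute 4! = 24
24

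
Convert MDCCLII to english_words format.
Convert MDCCLII (Roman numeral) → 1000 + 500 + 100 + 100 + 50 + 1 + 1 = 1752 (decimal)
Convert 1752 (decimal) → 1752 = 1×1000 + 7×100 + 52 → one thousand seven hundred fifty-two (English words)
one thousand seven hundred fifty-two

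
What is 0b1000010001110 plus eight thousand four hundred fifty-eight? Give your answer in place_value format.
Convert 0b1000010001110 (binary) → 4096 + 128 + 8 + 4 + 2 = 4238 (decimal)
Convert eight thousand four hundred fifty-eight (English words) → 8×1000 + 4×100 + 58 = 8458 (decimal)
Compute 4238 + 8458 = 12696
Convert 12696 (decimal) → 12696 = 12×1000 + 6×100 + 9×10 + 6 → 12 thousands, 6 hundreds, 9 tens, 6 ones (place-value notation)
12 thousands, 6 hundreds, 9 tens, 6 ones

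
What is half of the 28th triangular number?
The 28th triangular number = 28×29/2 = 406
Compute 406 ÷ 2 = 203
203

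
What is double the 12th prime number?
The 12th prime number = 37
Compute 37 × 2 = 74
74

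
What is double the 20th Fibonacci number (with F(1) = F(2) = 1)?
The 20th Fibonacci number (with F(1) = F(2) = 1) = 6765
Compute 6765 × 2 = 13530
13530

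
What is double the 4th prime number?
The 4th prime number = 7
Compute 7 × 2 = 14
14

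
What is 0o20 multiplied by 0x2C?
Convert 0o20 (octal) → 2×8 = 16 (decimal)
Convert 0x2C (hexadecimal) → 2×16 + 12 = 44 (decimal)
Compute 16 × 44 = 704
704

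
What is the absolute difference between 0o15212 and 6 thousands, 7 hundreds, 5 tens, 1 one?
Convert 0o15212 (octal) → 1×4096 + 5×512 + 2×64 + 1×8 + 2 = 6794 (decimal)
Convert 6 thousands, 7 hundreds, 5 tens, 1 one (place-value notation) → 6×1000 + 7×100 + 5×10 + 1 = 6751 (decimal)
Compute |6794 - 6751| = 43
43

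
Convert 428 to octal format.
Convert 428 (decimal) → 428 = 6×64 + 5×8 + 4 → 0o654 (octal)
0o654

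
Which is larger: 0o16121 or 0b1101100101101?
Convert 0o16121 (octal) → 1×4096 + 6×512 + 1×64 + 2×8 + 1 = 7249 (decimal)
Convert 0b1101100101101 (binary) → 4096 + 2048 + 512 + 256 + 32 + 8 + 4 + 1 = 6957 (decimal)
Compare 7249 vs 6957: larger = 7249
7249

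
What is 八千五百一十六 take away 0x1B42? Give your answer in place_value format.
Convert 八千五百一十六 (Chinese numeral) → 8×1000 + 5×100 + 1×10 + 6 = 8516 (decimal)
Convert 0x1B42 (hexadecimal) → 1×4096 + 11×256 + 4×16 + 2 = 6978 (decimal)
Compute 8516 - 6978 = 1538
Convert 1538 (decimal) → 1538 = 1×1000 + 5×100 + 3×10 + 8 → 1 thousand, 5 hundreds, 3 tens, 8 ones (place-value notation)
1 thousand, 5 hundreds, 3 tens, 8 ones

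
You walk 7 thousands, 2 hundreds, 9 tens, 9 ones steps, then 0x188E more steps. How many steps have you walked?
Convert 7 thousands, 2 hundreds, 9 tens, 9 ones (place-value notation) → 7×1000 + 2×100 + 9×10 + 9 = 7299 (decimal)
Convert 0x188E (hexadecimal) → 1×4096 + 8×256 + 8×16 + 14 = 6286 (decimal)
Compute 7299 + 6286 = 13585
13585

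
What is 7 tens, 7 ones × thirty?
Convert 7 tens, 7 ones (place-value notation) → 7×10 + 7 = 77 (decimal)
Convert thirty (English words) → 30 (decimal)
Compute 77 × 30 = 2310
2310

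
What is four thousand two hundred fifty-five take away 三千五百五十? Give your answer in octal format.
Convert four thousand two hundred fifty-five (English words) → 4×1000 + 2×100 + 55 = 4255 (decimal)
Convert 三千五百五十 (Chinese numeral) → 3×1000 + 5×100 + 5×10 = 3550 (decimal)
Compute 4255 - 3550 = 705
Convert 705 (decimal) → 705 = 1×512 + 3×64 + 1 → 0o1301 (octal)
0o1301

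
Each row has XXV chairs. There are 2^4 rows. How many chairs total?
Convert XXV (Roman numeral) → 10 + 10 + 5 = 25 (decimal)
Convert 2^4 (power) → 16 (decimal)
Compute 25 × 16 = 400
400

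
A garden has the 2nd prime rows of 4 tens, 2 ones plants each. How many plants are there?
Convert 4 tens, 2 ones (place-value notation) → 4×10 + 2 = 42 (decimal)
Convert the 2nd prime (prime index) → 3 (decimal)
Compute 42 × 3 = 126
126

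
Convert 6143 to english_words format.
Convert 6143 (decimal) → 6143 = 6×1000 + 1×100 + 43 → six thousand one hundred forty-three (English words)
six thousand one hundred forty-three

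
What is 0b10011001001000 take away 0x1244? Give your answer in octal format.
Convert 0b10011001001000 (binary) → 8192 + 1024 + 512 + 64 + 8 = 9800 (decimal)
Convert 0x1244 (hexadecimal) → 1×4096 + 2×256 + 4×16 + 4 = 4676 (decimal)
Compute 9800 - 4676 = 5124
Convert 5124 (decimal) → 5124 = 1×4096 + 2×512 + 4 → 0o12004 (octal)
0o12004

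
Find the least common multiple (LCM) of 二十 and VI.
Convert 二十 (Chinese numeral) → 2×10 = 20 (decimal)
Convert VI (Roman numeral) → 5 + 1 = 6 (decimal)
Compute lcm(20, 6) = 60
60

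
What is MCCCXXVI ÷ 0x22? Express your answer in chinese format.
Convert MCCCXXVI (Roman numeral) → 1000 + 100 + 100 + 100 + 10 + 10 + 5 + 1 = 1326 (decimal)
Convert 0x22 (hexadecimal) → 2×16 + 2 = 34 (decimal)
Compute 1326 ÷ 34 = 39
Convert 39 (decimal) → 39 = 3×10 + 9 → 三十九 (Chinese numeral)
三十九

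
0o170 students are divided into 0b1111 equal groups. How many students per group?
Convert 0o170 (octal) → 1×64 + 7×8 = 120 (decimal)
Convert 0b1111 (binary) → 8 + 4 + 2 + 1 = 15 (decimal)
Compute 120 ÷ 15 = 8
8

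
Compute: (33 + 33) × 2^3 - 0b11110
Convert 2^3 (power) → 8 (decimal)
Convert 0b11110 (binary) → 16 + 8 + 4 + 2 = 30 (decimal)
Expression in decimal: (33 + 33) × 8 - 30
Parentheses first: 33 + 33 = 66
Multiply: 66 × 8 = 528
Subtract: 528 - 30 = 498
498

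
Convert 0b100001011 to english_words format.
Convert 0b100001011 (binary) → 256 + 8 + 2 + 1 = 267 (decimal)
Convert 267 (decimal) → 267 = 2×100 + 67 → two hundred sixty-seven (English words)
two hundred sixty-seven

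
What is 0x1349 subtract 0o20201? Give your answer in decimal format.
Convert 0x1349 (hexadecimal) → 1×4096 + 3×256 + 4×16 + 9 = 4937 (decimal)
Convert 0o20201 (octal) → 2×4096 + 2×64 + 1 = 8321 (decimal)
Compute 4937 - 8321 = -3384
-3384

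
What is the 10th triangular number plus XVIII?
The 10th triangular number = 10×11/2 = 55
Convert XVIII (Roman numeral) → 10 + 5 + 1 + 1 + 1 = 18 (decimal)
Compute 55 + 18 = 73
73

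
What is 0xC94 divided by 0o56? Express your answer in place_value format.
Convert 0xC94 (hexadecimal) → 12×256 + 9×16 + 4 = 3220 (decimal)
Convert 0o56 (octal) → 5×8 + 6 = 46 (decimal)
Compute 3220 ÷ 46 = 70
Convert 70 (decimal) → 70 = 7×10 → 7 tens (place-value notation)
7 tens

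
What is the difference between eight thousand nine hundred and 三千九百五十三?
Convert eight thousand nine hundred (English words) → 8×1000 + 9×100 = 8900 (decimal)
Convert 三千九百五十三 (Chinese numeral) → 3×1000 + 9×100 + 5×10 + 3 = 3953 (decimal)
Difference: |8900 - 3953| = 4947
4947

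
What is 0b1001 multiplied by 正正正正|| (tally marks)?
Convert 0b1001 (binary) → 8 + 1 = 9 (decimal)
Convert 正正正正|| (tally marks) → 5 + 5 + 5 + 5 + 2 = 22 (decimal)
Compute 9 × 22 = 198
198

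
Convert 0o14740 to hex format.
Convert 0o14740 (octal) → 1×4096 + 4×512 + 7×64 + 4×8 = 6624 (decimal)
Convert 6624 (decimal) → 6624 = 1×4096 + 9×256 + 14×16 → 0x19E0 (hexadecimal)
0x19E0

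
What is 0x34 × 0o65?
Convert 0x34 (hexadecimal) → 3×16 + 4 = 52 (decimal)
Convert 0o65 (octal) → 6×8 + 5 = 53 (decimal)
Compute 52 × 53 = 2756
2756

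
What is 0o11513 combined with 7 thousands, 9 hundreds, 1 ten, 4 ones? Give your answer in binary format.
Convert 0o11513 (octal) → 1×4096 + 1×512 + 5×64 + 1×8 + 3 = 4939 (decimal)
Convert 7 thousands, 9 hundreds, 1 ten, 4 ones (place-value notation) → 7×1000 + 9×100 + 1×10 + 4 = 7914 (decimal)
Compute 4939 + 7914 = 12853
Convert 12853 (decimal) → 12853 = 8192 + 4096 + 512 + 32 + 16 + 4 + 1 → 0b11001000110101 (binary)
0b11001000110101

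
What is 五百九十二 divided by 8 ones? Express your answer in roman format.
Convert 五百九十二 (Chinese numeral) → 5×100 + 9×10 + 2 = 592 (decimal)
Convert 8 ones (place-value notation) → 8 (decimal)
Compute 592 ÷ 8 = 74
Convert 74 (decimal) → 74 = 50 + 10 + 10 + 4 → LXXIV (Roman numeral)
LXXIV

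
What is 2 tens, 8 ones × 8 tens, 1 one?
Convert 2 tens, 8 ones (place-value notation) → 2×10 + 8 = 28 (decimal)
Convert 8 tens, 1 one (place-value notation) → 8×10 + 1 = 81 (decimal)
Compute 28 × 81 = 2268
2268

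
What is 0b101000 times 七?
Convert 0b101000 (binary) → 32 + 8 = 40 (decimal)
Convert 七 (Chinese numeral) → 7 (decimal)
Compute 40 × 7 = 280
280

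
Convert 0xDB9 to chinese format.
Convert 0xDB9 (hexadecimal) → 13×256 + 11×16 + 9 = 3513 (decimal)
Convert 3513 (decimal) → 3513 = 3×1000 + 5×100 + 1×10 + 3 → 三千五百一十三 (Chinese numeral)
三千五百一十三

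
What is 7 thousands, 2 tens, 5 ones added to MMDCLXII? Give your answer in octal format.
Convert 7 thousands, 2 tens, 5 ones (place-value notation) → 7×1000 + 2×10 + 5 = 7025 (decimal)
Convert MMDCLXII (Roman numeral) → 1000 + 1000 + 500 + 100 + 50 + 10 + 1 + 1 = 2662 (decimal)
Compute 7025 + 2662 = 9687
Convert 9687 (decimal) → 9687 = 2×4096 + 2×512 + 7×64 + 2×8 + 7 → 0o22727 (octal)
0o22727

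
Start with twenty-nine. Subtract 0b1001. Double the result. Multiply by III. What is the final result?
Convert twenty-nine (English words) → 29 (decimal)
Start: 29
Convert 0b1001 (binary) → 8 + 1 = 9 (decimal)
29 - 9 = 20
20 × 2 = 40
Convert III (Roman numeral) → 1 + 1 + 1 = 3 (decimal)
40 × 3 = 120
120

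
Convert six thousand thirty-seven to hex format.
Convert six thousand thirty-seven (English words) → 6×1000 + 37 = 6037 (decimal)
Convert 6037 (decimal) → 6037 = 1×4096 + 7×256 + 9×16 + 5 → 0x1795 (hexadecimal)
0x1795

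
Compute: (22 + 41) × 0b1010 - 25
Convert 0b1010 (binary) → 8 + 2 = 10 (decimal)
Expression in decimal: (22 + 41) × 10 - 25
Parentheses first: 22 + 41 = 63
Multiply: 63 × 10 = 630
Subtract: 630 - 25 = 605
605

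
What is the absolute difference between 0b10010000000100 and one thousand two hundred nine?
Convert 0b10010000000100 (binary) → 8192 + 1024 + 4 = 9220 (decimal)
Convert one thousand two hundred nine (English words) → 1×1000 + 2×100 + 9 = 1209 (decimal)
Compute |9220 - 1209| = 8011
8011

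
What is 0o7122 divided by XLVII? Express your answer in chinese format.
Convert 0o7122 (octal) → 7×512 + 1×64 + 2×8 + 2 = 3666 (decimal)
Convert XLVII (Roman numeral) → 40 + 5 + 1 + 1 = 47 (decimal)
Compute 3666 ÷ 47 = 78
Convert 78 (decimal) → 78 = 7×10 + 8 → 七十八 (Chinese numeral)
七十八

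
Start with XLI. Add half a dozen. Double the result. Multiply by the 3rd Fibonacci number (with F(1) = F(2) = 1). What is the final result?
Convert XLI (Roman numeral) → 40 + 1 = 41 (decimal)
Start: 41
Convert half a dozen (colloquial) → 6 (decimal)
41 + 6 = 47
47 × 2 = 94
Convert the 3rd Fibonacci number (with F(1) = F(2) = 1) (Fibonacci index) → 1, 1, 2 → 2 (decimal)
94 × 2 = 188
188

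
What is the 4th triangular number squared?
The 4th triangular number = 4×5/2 = 10
Compute 10² = 10 × 10 = 100
100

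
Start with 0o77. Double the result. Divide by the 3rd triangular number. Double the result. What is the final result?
Convert 0o77 (octal) → 7×8 + 7 = 63 (decimal)
Start: 63
63 × 2 = 126
Convert the 3rd triangular number (triangular index) → 3×4/2 = 6 (decimal)
126 ÷ 6 = 21
21 × 2 = 42
42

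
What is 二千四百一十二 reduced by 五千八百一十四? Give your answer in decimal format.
Convert 二千四百一十二 (Chinese numeral) → 2×1000 + 4×100 + 1×10 + 2 = 2412 (decimal)
Convert 五千八百一十四 (Chinese numeral) → 5×1000 + 8×100 + 1×10 + 4 = 5814 (decimal)
Compute 2412 - 5814 = -3402
-3402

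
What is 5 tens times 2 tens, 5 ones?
Convert 5 tens (place-value notation) → 5×10 = 50 (decimal)
Convert 2 tens, 5 ones (place-value notation) → 2×10 + 5 = 25 (decimal)
Compute 50 × 25 = 1250
1250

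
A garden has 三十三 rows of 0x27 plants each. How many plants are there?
Convert 0x27 (hexadecimal) → 2×16 + 7 = 39 (decimal)
Convert 三十三 (Chinese numeral) → 3×10 + 3 = 33 (decimal)
Compute 39 × 33 = 1287
1287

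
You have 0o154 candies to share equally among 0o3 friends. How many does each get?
Convert 0o154 (octal) → 1×64 + 5×8 + 4 = 108 (decimal)
Convert 0o3 (octal) → 3 (decimal)
Compute 108 ÷ 3 = 36
36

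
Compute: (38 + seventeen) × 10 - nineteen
Convert seventeen (English words) → 17 (decimal)
Convert nineteen (English words) → 19 (decimal)
Expression in decimal: (38 + 17) × 10 - 19
Parentheses first: 38 + 17 = 55
Multiply: 55 × 10 = 550
Subtract: 550 - 19 = 531
531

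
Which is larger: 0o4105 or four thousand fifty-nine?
Convert 0o4105 (octal) → 4×512 + 1×64 + 5 = 2117 (decimal)
Convert four thousand fifty-nine (English words) → 4×1000 + 59 = 4059 (decimal)
Compare 2117 vs 4059: larger = 4059
4059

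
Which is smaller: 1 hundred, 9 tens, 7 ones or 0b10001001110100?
Convert 1 hundred, 9 tens, 7 ones (place-value notation) → 1×100 + 9×10 + 7 = 197 (decimal)
Convert 0b10001001110100 (binary) → 8192 + 512 + 64 + 32 + 16 + 4 = 8820 (decimal)
Compare 197 vs 8820: smaller = 197
197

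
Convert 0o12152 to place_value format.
Convert 0o12152 (octal) → 1×4096 + 2×512 + 1×64 + 5×8 + 2 = 5226 (decimal)
Convert 5226 (decimal) → 5226 = 5×1000 + 2×100 + 2×10 + 6 → 5 thousands, 2 hundreds, 2 tens, 6 ones (place-value notation)
5 thousands, 2 hundreds, 2 tens, 6 ones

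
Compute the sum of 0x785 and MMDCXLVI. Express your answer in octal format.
Convert 0x785 (hexadecimal) → 7×256 + 8×16 + 5 = 1925 (decimal)
Convert MMDCXLVI (Roman numeral) → 1000 + 1000 + 500 + 100 + 40 + 5 + 1 = 2646 (decimal)
Compute 1925 + 2646 = 4571
Convert 4571 (decimal) → 4571 = 1×4096 + 7×64 + 3×8 + 3 → 0o10733 (octal)
0o10733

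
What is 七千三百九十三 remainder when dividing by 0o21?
Convert 七千三百九十三 (Chinese numeral) → 7×1000 + 3×100 + 9×10 + 3 = 7393 (decimal)
Convert 0o21 (octal) → 2×8 + 1 = 17 (decimal)
Compute 7393 mod 17 = 15
15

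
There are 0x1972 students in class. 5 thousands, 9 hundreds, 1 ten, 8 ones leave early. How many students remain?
Convert 0x1972 (hexadecimal) → 1×4096 + 9×256 + 7×16 + 2 = 6514 (decimal)
Convert 5 thousands, 9 hundreds, 1 ten, 8 ones (place-value notation) → 5×1000 + 9×100 + 1×10 + 8 = 5918 (decimal)
Compute 6514 - 5918 = 596
596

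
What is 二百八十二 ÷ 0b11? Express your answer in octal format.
Convert 二百八十二 (Chinese numeral) → 2×100 + 8×10 + 2 = 282 (decimal)
Convert 0b11 (binary) → 2 + 1 = 3 (decimal)
Compute 282 ÷ 3 = 94
Convert 94 (decimal) → 94 = 1×64 + 3×8 + 6 → 0o136 (octal)
0o136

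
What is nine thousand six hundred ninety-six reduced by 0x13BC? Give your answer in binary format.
Convert nine thousand six hundred ninety-six (English words) → 9×1000 + 6×100 + 96 = 9696 (decimal)
Convert 0x13BC (hexadecimal) → 1×4096 + 3×256 + 11×16 + 12 = 5052 (decimal)
Compute 9696 - 5052 = 4644
Convert 4644 (decimal) → 4644 = 4096 + 512 + 32 + 4 → 0b1001000100100 (binary)
0b1001000100100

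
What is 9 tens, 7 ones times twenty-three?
Convert 9 tens, 7 ones (place-value notation) → 9×10 + 7 = 97 (decimal)
Convert twenty-three (English words) → 23 (decimal)
Compute 97 × 23 = 2231
2231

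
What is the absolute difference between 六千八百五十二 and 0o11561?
Convert 六千八百五十二 (Chinese numeral) → 6×1000 + 8×100 + 5×10 + 2 = 6852 (decimal)
Convert 0o11561 (octal) → 1×4096 + 1×512 + 5×64 + 6×8 + 1 = 4977 (decimal)
Compute |6852 - 4977| = 1875
1875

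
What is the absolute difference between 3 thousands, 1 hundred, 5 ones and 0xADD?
Convert 3 thousands, 1 hundred, 5 ones (place-value notation) → 3×1000 + 1×100 + 5 = 3105 (decimal)
Convert 0xADD (hexadecimal) → 10×256 + 13×16 + 13 = 2781 (decimal)
Compute |3105 - 2781| = 324
324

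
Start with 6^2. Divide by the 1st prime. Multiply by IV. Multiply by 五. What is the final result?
Convert 6^2 (power) → 36 (decimal)
Start: 36
Convert the 1st prime (prime index) → 2 (decimal)
36 ÷ 2 = 18
Convert IV (Roman numeral) → 4 (decimal)
18 × 4 = 72
Convert 五 (Chinese numeral) → 5 (decimal)
72 × 5 = 360
360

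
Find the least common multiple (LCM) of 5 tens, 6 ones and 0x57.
Convert 5 tens, 6 ones (place-value notation) → 5×10 + 6 = 56 (decimal)
Convert 0x57 (hexadecimal) → 5×16 + 7 = 87 (decimal)
Compute lcm(56, 87) = 4872
4872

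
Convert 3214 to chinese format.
Convert 3214 (decimal) → 3214 = 3×1000 + 2×100 + 1×10 + 4 → 三千二百一十四 (Chinese numeral)
三千二百一十四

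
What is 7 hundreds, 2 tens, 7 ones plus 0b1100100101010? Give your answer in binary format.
Convert 7 hundreds, 2 tens, 7 ones (place-value notation) → 7×100 + 2×10 + 7 = 727 (decimal)
Convert 0b1100100101010 (binary) → 4096 + 2048 + 256 + 32 + 8 + 2 = 6442 (decimal)
Compute 727 + 6442 = 7169
Convert 7169 (decimal) → 7169 = 4096 + 2048 + 1024 + 1 → 0b1110000000001 (binary)
0b1110000000001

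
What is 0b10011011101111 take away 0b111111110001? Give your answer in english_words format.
Convert 0b10011011101111 (binary) → 8192 + 1024 + 512 + 128 + 64 + 32 + 8 + 4 + 2 + 1 = 9967 (decimal)
Convert 0b111111110001 (binary) → 2048 + 1024 + 512 + 256 + 128 + 64 + 32 + 16 + 1 = 4081 (decimal)
Compute 9967 - 4081 = 5886
Convert 5886 (decimal) → 5886 = 5×1000 + 8×100 + 86 → five thousand eight hundred eighty-six (English words)
five thousand eight hundred eighty-six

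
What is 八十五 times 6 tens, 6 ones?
Convert 八十五 (Chinese numeral) → 8×10 + 5 = 85 (decimal)
Convert 6 tens, 6 ones (place-value notation) → 6×10 + 6 = 66 (decimal)
Compute 85 × 66 = 5610
5610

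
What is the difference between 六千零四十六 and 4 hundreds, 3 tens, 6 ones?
Convert 六千零四十六 (Chinese numeral) → 6×1000 + 4×10 + 6 = 6046 (decimal)
Convert 4 hundreds, 3 tens, 6 ones (place-value notation) → 4×100 + 3×10 + 6 = 436 (decimal)
Difference: |6046 - 436| = 5610
5610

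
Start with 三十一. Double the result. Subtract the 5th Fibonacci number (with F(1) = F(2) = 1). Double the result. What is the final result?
Convert 三十一 (Chinese numeral) → 3×10 + 1 = 31 (decimal)
Start: 31
31 × 2 = 62
Convert the 5th Fibonacci number (with F(1) = F(2) = 1) (Fibonacci index) → 1, 1, 2, 3, 5 → 5 (decimal)
62 - 5 = 57
57 × 2 = 114
114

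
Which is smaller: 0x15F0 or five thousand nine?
Convert 0x15F0 (hexadecimal) → 1×4096 + 5×256 + 15×16 = 5616 (decimal)
Convert five thousand nine (English words) → 5×1000 + 9 = 5009 (decimal)
Compare 5616 vs 5009: smaller = 5009
5009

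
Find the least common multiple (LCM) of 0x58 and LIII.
Convert 0x58 (hexadecimal) → 5×16 + 8 = 88 (decimal)
Convert LIII (Roman numeral) → 50 + 1 + 1 + 1 = 53 (decimal)
Compute lcm(88, 53) = 4664
4664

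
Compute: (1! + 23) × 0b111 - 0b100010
Convert 1! (factorial) → 1 (decimal)
Convert 0b111 (binary) → 4 + 2 + 1 = 7 (decimal)
Convert 0b100010 (binary) → 32 + 2 = 34 (decimal)
Expression in decimal: (1 + 23) × 7 - 34
Parentheses first: 1 + 23 = 24
Multiply: 24 × 7 = 168
Subtract: 168 - 34 = 134
134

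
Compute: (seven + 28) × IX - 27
Convert seven (English words) → 7 (decimal)
Convert IX (Roman numeral) → 9 (decimal)
Expression in decimal: (7 + 28) × 9 - 27
Parentheses first: 7 + 28 = 35
Multiply: 35 × 9 = 315
Subtract: 315 - 27 = 288
288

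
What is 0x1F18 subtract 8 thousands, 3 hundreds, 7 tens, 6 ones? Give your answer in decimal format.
Convert 0x1F18 (hexadecimal) → 1×4096 + 15×256 + 1×16 + 8 = 7960 (decimal)
Convert 8 thousands, 3 hundreds, 7 tens, 6 ones (place-value notation) → 8×1000 + 3×100 + 7×10 + 6 = 8376 (decimal)
Compute 7960 - 8376 = -416
-416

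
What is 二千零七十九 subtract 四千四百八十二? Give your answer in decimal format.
Convert 二千零七十九 (Chinese numeral) → 2×1000 + 7×10 + 9 = 2079 (decimal)
Convert 四千四百八十二 (Chinese numeral) → 4×1000 + 4×100 + 8×10 + 2 = 4482 (decimal)
Compute 2079 - 4482 = -2403
-2403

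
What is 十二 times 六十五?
Convert 十二 (Chinese numeral) → 1×10 + 2 = 12 (decimal)
Convert 六十五 (Chinese numeral) → 6×10 + 5 = 65 (decimal)
Compute 12 × 65 = 780
780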